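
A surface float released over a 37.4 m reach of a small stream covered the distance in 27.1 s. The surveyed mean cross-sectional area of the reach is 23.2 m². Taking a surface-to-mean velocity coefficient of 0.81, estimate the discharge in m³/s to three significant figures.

v_surface = L / t̄ = 37.4 / 27.1 = 1.380 m/s
v_mean = 0.81 × 1.380 = 1.118 m/s
Q = A × v_mean = 23.2 × 1.118 = 25.93 m³/s

25.9 m³/s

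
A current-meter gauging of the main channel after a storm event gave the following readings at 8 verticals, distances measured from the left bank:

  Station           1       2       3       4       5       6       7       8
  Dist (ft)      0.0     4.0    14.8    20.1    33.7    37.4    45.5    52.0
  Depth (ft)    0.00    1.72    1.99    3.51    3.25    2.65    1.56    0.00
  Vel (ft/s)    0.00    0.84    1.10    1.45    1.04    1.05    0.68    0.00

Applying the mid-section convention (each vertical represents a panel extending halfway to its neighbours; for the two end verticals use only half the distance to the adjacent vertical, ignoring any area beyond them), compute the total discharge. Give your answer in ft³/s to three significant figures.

130 ft³/s

w_2 = (14.8 − 0.0)/2 = 7.4 ft; q_2 = 0.84 × 1.72 × 7.4 = 10.69 ft³/s
w_3 = (20.1 − 4.0)/2 = 8.05 ft; q_3 = 1.10 × 1.99 × 8.05 = 17.62 ft³/s
w_4 = (33.7 − 14.8)/2 = 9.45 ft; q_4 = 1.45 × 3.51 × 9.45 = 48.10 ft³/s
w_5 = (37.4 − 20.1)/2 = 8.65 ft; q_5 = 1.04 × 3.25 × 8.65 = 29.24 ft³/s
w_6 = (45.5 − 33.7)/2 = 5.9 ft; q_6 = 1.05 × 2.65 × 5.9 = 16.42 ft³/s
w_7 = (52.0 − 37.4)/2 = 7.3 ft; q_7 = 0.68 × 1.56 × 7.3 = 7.744 ft³/s
Stations 1, 8 contribute zero (depth or velocity is 0).
Q = Σ qᵢ = 129.8 ft³/s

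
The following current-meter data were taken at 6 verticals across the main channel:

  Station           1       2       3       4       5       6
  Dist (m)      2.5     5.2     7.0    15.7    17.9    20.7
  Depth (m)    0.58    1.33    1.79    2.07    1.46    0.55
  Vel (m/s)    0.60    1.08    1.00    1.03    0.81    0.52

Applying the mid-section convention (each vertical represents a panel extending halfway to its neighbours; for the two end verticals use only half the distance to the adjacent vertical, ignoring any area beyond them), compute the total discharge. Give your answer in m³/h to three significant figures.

w_1 = (5.2 − 2.5)/2 = 1.35 m; q_1 = 0.60 × 0.58 × 1.35 = 0.4698 m³/s
w_2 = (7.0 − 2.5)/2 = 2.25 m; q_2 = 1.08 × 1.33 × 2.25 = 3.232 m³/s
w_3 = (15.7 − 5.2)/2 = 5.25 m; q_3 = 1.00 × 1.79 × 5.25 = 9.398 m³/s
w_4 = (17.9 − 7.0)/2 = 5.45 m; q_4 = 1.03 × 2.07 × 5.45 = 11.62 m³/s
w_5 = (20.7 − 15.7)/2 = 2.5 m; q_5 = 0.81 × 1.46 × 2.5 = 2.957 m³/s
w_6 = (20.7 − 17.9)/2 = 1.4 m; q_6 = 0.52 × 0.55 × 1.4 = 0.4004 m³/s
Q = Σ qᵢ = 28.08 m³/s
= 28.08 × 3600 = 101100 m³/h

101000 m³/h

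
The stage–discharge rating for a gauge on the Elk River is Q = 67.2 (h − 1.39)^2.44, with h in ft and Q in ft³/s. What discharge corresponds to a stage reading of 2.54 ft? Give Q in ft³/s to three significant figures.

94.5 ft³/s

Q = 67.2 × (2.54 − 1.39)^2.44 = 67.2 × 1.15^2.44 = 94.51 ft³/s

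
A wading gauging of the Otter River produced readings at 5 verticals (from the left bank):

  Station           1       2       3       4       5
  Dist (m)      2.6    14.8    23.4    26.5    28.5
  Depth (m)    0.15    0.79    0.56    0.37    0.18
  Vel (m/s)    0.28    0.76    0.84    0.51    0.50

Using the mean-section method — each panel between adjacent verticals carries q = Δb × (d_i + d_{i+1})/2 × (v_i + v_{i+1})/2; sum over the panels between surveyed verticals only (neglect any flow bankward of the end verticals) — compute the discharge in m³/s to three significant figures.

8.88 m³/s

Panel 1-2: Δb = 12.2 m, d̄ = (0.15+0.79)/2 = 0.47, v̄ = (0.28+0.76)/2 = 0.52 → q = 12.2×0.47×0.52 = 2.982 m³/s
Panel 2-3: Δb = 8.6 m, d̄ = (0.79+0.56)/2 = 0.675, v̄ = (0.76+0.84)/2 = 0.8 → q = 8.6×0.675×0.8 = 4.644 m³/s
Panel 3-4: Δb = 3.1 m, d̄ = (0.56+0.37)/2 = 0.465, v̄ = (0.84+0.51)/2 = 0.675 → q = 3.1×0.465×0.675 = 0.9730 m³/s
Panel 4-5: Δb = 2 m, d̄ = (0.37+0.18)/2 = 0.275, v̄ = (0.51+0.50)/2 = 0.505 → q = 2×0.275×0.505 = 0.2778 m³/s
Q = Σ q = 8.876 m³/s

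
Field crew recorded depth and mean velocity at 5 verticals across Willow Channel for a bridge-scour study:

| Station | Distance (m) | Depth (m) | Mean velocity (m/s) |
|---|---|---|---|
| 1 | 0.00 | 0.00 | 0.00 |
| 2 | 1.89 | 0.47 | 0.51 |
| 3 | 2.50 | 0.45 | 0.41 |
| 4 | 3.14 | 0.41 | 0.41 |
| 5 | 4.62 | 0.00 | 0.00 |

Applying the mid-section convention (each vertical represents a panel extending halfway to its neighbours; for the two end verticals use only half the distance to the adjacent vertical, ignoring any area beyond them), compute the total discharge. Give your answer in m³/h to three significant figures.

2140 m³/h

w_2 = (2.50 − 0.00)/2 = 1.25 m; q_2 = 0.51 × 0.47 × 1.25 = 0.2996 m³/s
w_3 = (3.14 − 1.89)/2 = 0.625 m; q_3 = 0.41 × 0.45 × 0.625 = 0.1153 m³/s
w_4 = (4.62 − 2.50)/2 = 1.06 m; q_4 = 0.41 × 0.41 × 1.06 = 0.1782 m³/s
Stations 1, 5 contribute zero (depth or velocity is 0).
Q = Σ qᵢ = 0.5931 m³/s
= 0.5931 × 3600 = 2135 m³/h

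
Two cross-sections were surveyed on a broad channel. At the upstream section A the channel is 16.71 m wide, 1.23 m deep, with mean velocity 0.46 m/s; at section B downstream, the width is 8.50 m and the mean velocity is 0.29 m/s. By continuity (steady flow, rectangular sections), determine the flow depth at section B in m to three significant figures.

3.84 m

Q = A₁V₁ = (16.71×1.23) × 0.46 = 9.455 m³/s
d₂ = Q/(b₂ V₂) = 9.455/(8.50×0.29) = 3.836 m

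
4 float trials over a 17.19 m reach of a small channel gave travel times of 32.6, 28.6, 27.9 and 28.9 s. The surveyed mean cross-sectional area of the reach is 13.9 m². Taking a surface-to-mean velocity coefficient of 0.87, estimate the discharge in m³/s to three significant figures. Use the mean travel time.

t̄ = (32.6 + 28.6 + 27.9 + 28.9) / 4 = 29.5 s
v_surface = L / t̄ = 17.19 / 29.5 = 0.5827 m/s
v_mean = 0.87 × 0.5827 = 0.5070 m/s
Q = A × v_mean = 13.9 × 0.5070 = 7.047 m³/s

7.05 m³/s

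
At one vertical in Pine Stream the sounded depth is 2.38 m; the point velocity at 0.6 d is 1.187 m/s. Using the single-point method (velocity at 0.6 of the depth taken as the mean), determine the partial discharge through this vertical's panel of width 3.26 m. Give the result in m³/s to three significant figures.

9.21 m³/s

v̄ = v₀.₆ = 1.187 m/s
q = v̄ × d × w = 1.187 × 2.38 × 3.26 = 9.210 m³/s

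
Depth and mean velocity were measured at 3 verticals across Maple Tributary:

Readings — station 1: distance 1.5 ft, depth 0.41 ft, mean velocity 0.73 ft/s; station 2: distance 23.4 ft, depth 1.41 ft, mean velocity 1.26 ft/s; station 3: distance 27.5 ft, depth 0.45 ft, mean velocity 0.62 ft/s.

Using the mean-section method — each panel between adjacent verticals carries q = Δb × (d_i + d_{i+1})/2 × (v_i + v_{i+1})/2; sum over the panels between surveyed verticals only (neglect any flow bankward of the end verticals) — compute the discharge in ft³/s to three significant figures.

Panel 1-2: Δb = 21.9 ft, d̄ = (0.41+1.41)/2 = 0.91, v̄ = (0.73+1.26)/2 = 0.995 → q = 21.9×0.91×0.995 = 19.83 ft³/s
Panel 2-3: Δb = 4.1 ft, d̄ = (1.41+0.45)/2 = 0.93, v̄ = (1.26+0.62)/2 = 0.94 → q = 4.1×0.93×0.94 = 3.584 ft³/s
Q = Σ q = 23.41 ft³/s

23.4 ft³/s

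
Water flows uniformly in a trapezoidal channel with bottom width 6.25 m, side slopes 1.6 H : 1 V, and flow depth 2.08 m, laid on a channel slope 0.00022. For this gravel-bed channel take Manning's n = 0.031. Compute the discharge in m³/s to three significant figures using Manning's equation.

A = (b + z·y)·y = (6.25 + 1.6×2.08)×2.08 = 19.92 m²
P = b + 2y√(1+z²) = 6.25 + 2×2.08×√(1+1.6²) = 14.10 m
R = A/P = 19.92/14.10 = 1.413 m
Q = (1/n)·A·R^(2/3)·S^(1/2) = (1/0.031) × 19.92 × 1.413^(2/3) × 0.00022^(1/2) = 12.00 m³/s

12.0 m³/s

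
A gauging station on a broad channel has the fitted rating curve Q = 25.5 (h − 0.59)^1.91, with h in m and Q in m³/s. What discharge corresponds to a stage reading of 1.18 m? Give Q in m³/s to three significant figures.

Q = 25.5 × (1.18 − 0.59)^1.91 = 25.5 × 0.59^1.91 = 9.308 m³/s

9.31 m³/s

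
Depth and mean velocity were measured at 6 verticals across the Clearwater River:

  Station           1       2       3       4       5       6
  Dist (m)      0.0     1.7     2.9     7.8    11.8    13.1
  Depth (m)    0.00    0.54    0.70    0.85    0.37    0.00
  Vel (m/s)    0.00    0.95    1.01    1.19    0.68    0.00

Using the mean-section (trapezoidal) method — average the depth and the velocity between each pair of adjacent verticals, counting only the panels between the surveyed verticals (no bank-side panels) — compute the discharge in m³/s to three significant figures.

Panel 1-2: Δb = 1.7 m, d̄ = (0.00+0.54)/2 = 0.27, v̄ = (0.00+0.95)/2 = 0.475 → q = 1.7×0.27×0.475 = 0.2180 m³/s
Panel 2-3: Δb = 1.2 m, d̄ = (0.54+0.70)/2 = 0.62, v̄ = (0.95+1.01)/2 = 0.98 → q = 1.2×0.62×0.98 = 0.7291 m³/s
Panel 3-4: Δb = 4.9 m, d̄ = (0.70+0.85)/2 = 0.775, v̄ = (1.01+1.19)/2 = 1.1 → q = 4.9×0.775×1.1 = 4.177 m³/s
Panel 4-5: Δb = 4 m, d̄ = (0.85+0.37)/2 = 0.61, v̄ = (1.19+0.68)/2 = 0.935 → q = 4×0.61×0.935 = 2.281 m³/s
Panel 5-6: Δb = 1.3 m, d̄ = (0.37+0.00)/2 = 0.185, v̄ = (0.68+0.00)/2 = 0.34 → q = 1.3×0.185×0.34 = 0.08177 m³/s
Q = Σ q = 7.488 m³/s

7.49 m³/s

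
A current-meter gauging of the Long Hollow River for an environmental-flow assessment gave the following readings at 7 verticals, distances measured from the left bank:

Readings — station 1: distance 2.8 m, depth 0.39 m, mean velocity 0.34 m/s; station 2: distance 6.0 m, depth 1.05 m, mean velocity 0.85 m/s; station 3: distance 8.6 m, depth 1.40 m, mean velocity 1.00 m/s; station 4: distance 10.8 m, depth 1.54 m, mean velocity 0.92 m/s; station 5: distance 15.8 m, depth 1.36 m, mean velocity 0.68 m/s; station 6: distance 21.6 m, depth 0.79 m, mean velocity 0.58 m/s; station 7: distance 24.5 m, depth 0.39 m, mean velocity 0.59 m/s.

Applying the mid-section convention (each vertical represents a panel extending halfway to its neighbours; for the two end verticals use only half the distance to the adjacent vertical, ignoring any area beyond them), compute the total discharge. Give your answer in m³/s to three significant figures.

w_1 = (6.0 − 2.8)/2 = 1.6 m; q_1 = 0.34 × 0.39 × 1.6 = 0.2122 m³/s
w_2 = (8.6 − 2.8)/2 = 2.9 m; q_2 = 0.85 × 1.05 × 2.9 = 2.588 m³/s
w_3 = (10.8 − 6.0)/2 = 2.4 m; q_3 = 1.00 × 1.40 × 2.4 = 3.360 m³/s
w_4 = (15.8 − 8.6)/2 = 3.6 m; q_4 = 0.92 × 1.54 × 3.6 = 5.100 m³/s
w_5 = (21.6 − 10.8)/2 = 5.4 m; q_5 = 0.68 × 1.36 × 5.4 = 4.994 m³/s
w_6 = (24.5 − 15.8)/2 = 4.35 m; q_6 = 0.58 × 0.79 × 4.35 = 1.993 m³/s
w_7 = (24.5 − 21.6)/2 = 1.45 m; q_7 = 0.59 × 0.39 × 1.45 = 0.3336 m³/s
Q = Σ qᵢ = 18.58 m³/s

18.6 m³/s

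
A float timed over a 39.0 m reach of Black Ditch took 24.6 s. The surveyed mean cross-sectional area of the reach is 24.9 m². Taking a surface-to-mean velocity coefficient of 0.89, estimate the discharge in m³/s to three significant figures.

35.1 m³/s

v_surface = L / t̄ = 39.0 / 24.6 = 1.585 m/s
v_mean = 0.89 × 1.585 = 1.411 m/s
Q = A × v_mean = 24.9 × 1.411 = 35.13 m³/s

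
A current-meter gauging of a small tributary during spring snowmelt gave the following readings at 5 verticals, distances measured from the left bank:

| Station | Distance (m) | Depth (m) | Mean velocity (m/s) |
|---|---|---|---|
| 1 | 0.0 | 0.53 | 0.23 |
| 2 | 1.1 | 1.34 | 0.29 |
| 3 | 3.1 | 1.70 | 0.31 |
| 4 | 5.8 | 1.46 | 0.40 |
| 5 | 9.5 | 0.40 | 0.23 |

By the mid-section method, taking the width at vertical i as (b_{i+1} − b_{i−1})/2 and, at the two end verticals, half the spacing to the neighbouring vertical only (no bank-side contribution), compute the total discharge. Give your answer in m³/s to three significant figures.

w_1 = (1.1 − 0.0)/2 = 0.55 m; q_1 = 0.23 × 0.53 × 0.55 = 0.06705 m³/s
w_2 = (3.1 − 0.0)/2 = 1.55 m; q_2 = 0.29 × 1.34 × 1.55 = 0.6023 m³/s
w_3 = (5.8 − 1.1)/2 = 2.35 m; q_3 = 0.31 × 1.70 × 2.35 = 1.238 m³/s
w_4 = (9.5 − 3.1)/2 = 3.2 m; q_4 = 0.40 × 1.46 × 3.2 = 1.869 m³/s
w_5 = (9.5 − 5.8)/2 = 1.85 m; q_5 = 0.23 × 0.40 × 1.85 = 0.1702 m³/s
Q = Σ qᵢ = 3.947 m³/s

3.95 m³/s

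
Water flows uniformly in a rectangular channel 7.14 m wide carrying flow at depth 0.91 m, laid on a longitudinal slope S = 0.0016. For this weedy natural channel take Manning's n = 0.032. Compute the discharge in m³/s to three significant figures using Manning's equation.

A = b·y = 7.14 × 0.91 = 6.497 m²
P = b + 2y = 7.14 + 2×0.91 = 8.960 m
R = A/P = 6.497/8.960 = 0.7252 m
Q = (1/n)·A·R^(2/3)·S^(1/2) = (1/0.032) × 6.497 × 0.7252^(2/3) × 0.0016^(1/2) = 6.555 m³/s

6.56 m³/s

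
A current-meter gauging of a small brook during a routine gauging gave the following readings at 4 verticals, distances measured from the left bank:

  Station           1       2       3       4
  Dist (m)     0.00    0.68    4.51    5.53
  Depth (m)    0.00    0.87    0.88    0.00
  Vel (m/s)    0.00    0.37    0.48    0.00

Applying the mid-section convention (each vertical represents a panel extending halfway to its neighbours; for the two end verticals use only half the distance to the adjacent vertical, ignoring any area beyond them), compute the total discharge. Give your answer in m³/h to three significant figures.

6300 m³/h

w_2 = (4.51 − 0.00)/2 = 2.255 m; q_2 = 0.37 × 0.87 × 2.255 = 0.7259 m³/s
w_3 = (5.53 − 0.68)/2 = 2.425 m; q_3 = 0.48 × 0.88 × 2.425 = 1.024 m³/s
Stations 1, 4 contribute zero (depth or velocity is 0).
Q = Σ qᵢ = 1.750 m³/s
= 1.750 × 3600 = 6301 m³/h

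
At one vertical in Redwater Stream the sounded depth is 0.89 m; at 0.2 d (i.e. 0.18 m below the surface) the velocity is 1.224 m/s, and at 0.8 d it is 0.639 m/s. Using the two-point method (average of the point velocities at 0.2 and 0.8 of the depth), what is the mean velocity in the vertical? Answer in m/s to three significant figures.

0.932 m/s

v̄ = (1.224 + 0.639) / 2 = 0.9315 m/s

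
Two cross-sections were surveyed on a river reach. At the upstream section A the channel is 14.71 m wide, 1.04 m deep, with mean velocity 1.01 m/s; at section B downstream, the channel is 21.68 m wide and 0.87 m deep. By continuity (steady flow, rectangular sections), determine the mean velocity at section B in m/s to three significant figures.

0.819 m/s

Q = A₁V₁ = (14.71×1.04) × 1.01 = 15.45 m³/s
A₂ = 21.68 × 0.87 = 18.86 m²
V₂ = Q/A₂ = 15.45/18.86 = 0.8192 m/s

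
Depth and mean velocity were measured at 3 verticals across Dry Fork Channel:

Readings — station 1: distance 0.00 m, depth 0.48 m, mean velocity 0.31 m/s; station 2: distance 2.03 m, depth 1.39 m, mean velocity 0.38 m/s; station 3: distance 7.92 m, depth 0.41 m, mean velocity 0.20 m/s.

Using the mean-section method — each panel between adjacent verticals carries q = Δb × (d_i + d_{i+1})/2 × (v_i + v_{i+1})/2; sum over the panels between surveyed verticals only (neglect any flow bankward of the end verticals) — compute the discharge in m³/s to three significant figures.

2.19 m³/s

Panel 1-2: Δb = 2.03 m, d̄ = (0.48+1.39)/2 = 0.935, v̄ = (0.31+0.38)/2 = 0.345 → q = 2.03×0.935×0.345 = 0.6548 m³/s
Panel 2-3: Δb = 5.89 m, d̄ = (1.39+0.41)/2 = 0.9, v̄ = (0.38+0.20)/2 = 0.29 → q = 5.89×0.9×0.29 = 1.537 m³/s
Q = Σ q = 2.192 m³/s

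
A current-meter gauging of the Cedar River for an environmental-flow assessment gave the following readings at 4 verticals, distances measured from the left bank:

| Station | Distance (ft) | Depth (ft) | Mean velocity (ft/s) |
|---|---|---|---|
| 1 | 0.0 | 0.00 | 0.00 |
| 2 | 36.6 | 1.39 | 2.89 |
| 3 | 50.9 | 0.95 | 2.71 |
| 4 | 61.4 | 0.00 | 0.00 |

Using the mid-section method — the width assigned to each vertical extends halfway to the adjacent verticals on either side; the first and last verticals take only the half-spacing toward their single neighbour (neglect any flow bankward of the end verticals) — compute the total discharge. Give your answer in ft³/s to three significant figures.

134 ft³/s

w_2 = (50.9 − 0.0)/2 = 25.45 ft; q_2 = 2.89 × 1.39 × 25.45 = 102.2 ft³/s
w_3 = (61.4 − 36.6)/2 = 12.4 ft; q_3 = 2.71 × 0.95 × 12.4 = 31.92 ft³/s
Stations 1, 4 contribute zero (depth or velocity is 0).
Q = Σ qᵢ = 134.2 ft³/s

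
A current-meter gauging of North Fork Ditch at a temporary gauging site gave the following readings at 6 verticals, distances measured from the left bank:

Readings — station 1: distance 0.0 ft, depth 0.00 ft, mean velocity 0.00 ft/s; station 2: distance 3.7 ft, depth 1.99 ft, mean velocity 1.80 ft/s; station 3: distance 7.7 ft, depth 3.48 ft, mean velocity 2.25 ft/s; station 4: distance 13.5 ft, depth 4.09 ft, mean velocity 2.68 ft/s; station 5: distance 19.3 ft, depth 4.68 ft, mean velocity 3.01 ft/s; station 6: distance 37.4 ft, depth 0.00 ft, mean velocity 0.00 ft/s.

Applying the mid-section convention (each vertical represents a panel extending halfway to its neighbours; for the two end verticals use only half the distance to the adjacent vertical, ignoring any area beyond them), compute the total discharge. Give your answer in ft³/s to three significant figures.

284 ft³/s

w_2 = (7.7 − 0.0)/2 = 3.85 ft; q_2 = 1.80 × 1.99 × 3.85 = 13.79 ft³/s
w_3 = (13.5 − 3.7)/2 = 4.9 ft; q_3 = 2.25 × 3.48 × 4.9 = 38.37 ft³/s
w_4 = (19.3 − 7.7)/2 = 5.8 ft; q_4 = 2.68 × 4.09 × 5.8 = 63.57 ft³/s
w_5 = (37.4 − 13.5)/2 = 11.95 ft; q_5 = 3.01 × 4.68 × 11.95 = 168.3 ft³/s
Stations 1, 6 contribute zero (depth or velocity is 0).
Q = Σ qᵢ = 284.1 ft³/s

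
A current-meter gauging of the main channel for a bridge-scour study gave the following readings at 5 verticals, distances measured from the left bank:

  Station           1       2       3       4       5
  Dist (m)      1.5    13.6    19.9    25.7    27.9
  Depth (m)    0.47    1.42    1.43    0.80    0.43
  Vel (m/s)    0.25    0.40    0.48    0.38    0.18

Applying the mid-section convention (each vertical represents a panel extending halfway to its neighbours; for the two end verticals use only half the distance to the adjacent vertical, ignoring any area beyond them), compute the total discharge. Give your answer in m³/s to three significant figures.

11.4 m³/s

w_1 = (13.6 − 1.5)/2 = 6.05 m; q_1 = 0.25 × 0.47 × 6.05 = 0.7109 m³/s
w_2 = (19.9 − 1.5)/2 = 9.2 m; q_2 = 0.40 × 1.42 × 9.2 = 5.226 m³/s
w_3 = (25.7 − 13.6)/2 = 6.05 m; q_3 = 0.48 × 1.43 × 6.05 = 4.153 m³/s
w_4 = (27.9 − 19.9)/2 = 4 m; q_4 = 0.38 × 0.80 × 4 = 1.216 m³/s
w_5 = (27.9 − 25.7)/2 = 1.1 m; q_5 = 0.18 × 0.43 × 1.1 = 0.08514 m³/s
Q = Σ qᵢ = 11.39 m³/s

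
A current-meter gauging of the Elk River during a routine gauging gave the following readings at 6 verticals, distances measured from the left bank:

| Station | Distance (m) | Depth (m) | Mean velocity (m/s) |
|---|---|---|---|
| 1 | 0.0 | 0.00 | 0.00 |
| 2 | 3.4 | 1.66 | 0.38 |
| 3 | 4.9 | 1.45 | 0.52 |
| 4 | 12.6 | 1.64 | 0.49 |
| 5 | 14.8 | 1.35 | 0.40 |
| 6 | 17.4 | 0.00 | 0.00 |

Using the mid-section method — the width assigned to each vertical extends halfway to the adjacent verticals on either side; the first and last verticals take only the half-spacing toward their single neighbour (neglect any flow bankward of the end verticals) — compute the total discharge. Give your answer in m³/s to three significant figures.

w_2 = (4.9 − 0.0)/2 = 2.45 m; q_2 = 0.38 × 1.66 × 2.45 = 1.545 m³/s
w_3 = (12.6 − 3.4)/2 = 4.6 m; q_3 = 0.52 × 1.45 × 4.6 = 3.468 m³/s
w_4 = (14.8 − 4.9)/2 = 4.95 m; q_4 = 0.49 × 1.64 × 4.95 = 3.978 m³/s
w_5 = (17.4 − 12.6)/2 = 2.4 m; q_5 = 0.40 × 1.35 × 2.4 = 1.296 m³/s
Stations 1, 6 contribute zero (depth or velocity is 0).
Q = Σ qᵢ = 10.29 m³/s

10.3 m³/s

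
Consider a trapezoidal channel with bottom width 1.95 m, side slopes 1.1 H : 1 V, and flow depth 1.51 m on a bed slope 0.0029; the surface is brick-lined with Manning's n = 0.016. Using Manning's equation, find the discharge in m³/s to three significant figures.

16.4 m³/s

A = (b + z·y)·y = (1.95 + 1.1×1.51)×1.51 = 5.453 m²
P = b + 2y√(1+z²) = 1.95 + 2×1.51×√(1+1.1²) = 6.440 m
R = A/P = 5.453/6.440 = 0.8467 m
Q = (1/n)·A·R^(2/3)·S^(1/2) = (1/0.016) × 5.453 × 0.8467^(2/3) × 0.0029^(1/2) = 16.43 m³/s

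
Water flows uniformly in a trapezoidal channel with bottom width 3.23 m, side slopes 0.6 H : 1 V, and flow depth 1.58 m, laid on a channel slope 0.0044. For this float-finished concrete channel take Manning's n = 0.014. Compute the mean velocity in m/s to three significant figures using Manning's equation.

4.59 m/s

A = (b + z·y)·y = (3.23 + 0.6×1.58)×1.58 = 6.601 m²
P = b + 2y√(1+z²) = 3.23 + 2×1.58×√(1+0.6²) = 6.915 m
R = A/P = 6.601/6.915 = 0.9546 m
Q = (1/n)·A·R^(2/3)·S^(1/2) = (1/0.014) × 6.601 × 0.9546^(2/3) × 0.0044^(1/2) = 30.32 m³/s
V = Q/A = 30.32/6.601 = 4.594 m/s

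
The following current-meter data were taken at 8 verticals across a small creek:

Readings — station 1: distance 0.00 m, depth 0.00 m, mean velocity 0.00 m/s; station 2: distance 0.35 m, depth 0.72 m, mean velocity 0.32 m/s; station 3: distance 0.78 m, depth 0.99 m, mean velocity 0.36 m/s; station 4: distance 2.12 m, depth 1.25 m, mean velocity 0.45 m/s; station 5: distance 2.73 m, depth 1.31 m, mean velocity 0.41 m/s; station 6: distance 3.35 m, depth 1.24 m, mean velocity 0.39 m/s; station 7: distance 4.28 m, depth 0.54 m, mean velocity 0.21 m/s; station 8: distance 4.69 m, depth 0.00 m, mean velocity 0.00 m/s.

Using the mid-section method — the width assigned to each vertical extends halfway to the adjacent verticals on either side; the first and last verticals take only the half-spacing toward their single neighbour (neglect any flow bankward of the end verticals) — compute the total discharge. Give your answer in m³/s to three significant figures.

1.73 m³/s

w_2 = (0.78 − 0.00)/2 = 0.39 m; q_2 = 0.32 × 0.72 × 0.39 = 0.08986 m³/s
w_3 = (2.12 − 0.35)/2 = 0.885 m; q_3 = 0.36 × 0.99 × 0.885 = 0.3154 m³/s
w_4 = (2.73 − 0.78)/2 = 0.975 m; q_4 = 0.45 × 1.25 × 0.975 = 0.5484 m³/s
w_5 = (3.35 − 2.12)/2 = 0.615 m; q_5 = 0.41 × 1.31 × 0.615 = 0.3303 m³/s
w_6 = (4.28 − 2.73)/2 = 0.775 m; q_6 = 0.39 × 1.24 × 0.775 = 0.3748 m³/s
w_7 = (4.69 − 3.35)/2 = 0.67 m; q_7 = 0.21 × 0.54 × 0.67 = 0.07598 m³/s
Stations 1, 8 contribute zero (depth or velocity is 0).
Q = Σ qᵢ = 1.735 m³/s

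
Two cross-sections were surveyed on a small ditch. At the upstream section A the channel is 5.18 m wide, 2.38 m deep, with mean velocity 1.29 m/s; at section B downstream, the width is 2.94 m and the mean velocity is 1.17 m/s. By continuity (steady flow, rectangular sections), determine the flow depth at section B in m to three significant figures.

Q = A₁V₁ = (5.18×2.38) × 1.29 = 15.90 m³/s
d₂ = Q/(b₂ V₂) = 15.90/(2.94×1.17) = 4.623 m

4.62 m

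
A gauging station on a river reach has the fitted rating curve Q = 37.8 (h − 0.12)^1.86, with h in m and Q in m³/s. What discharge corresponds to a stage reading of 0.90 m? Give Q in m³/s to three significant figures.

23.8 m³/s

Q = 37.8 × (0.90 − 0.12)^1.86 = 37.8 × 0.78^1.86 = 23.81 m³/s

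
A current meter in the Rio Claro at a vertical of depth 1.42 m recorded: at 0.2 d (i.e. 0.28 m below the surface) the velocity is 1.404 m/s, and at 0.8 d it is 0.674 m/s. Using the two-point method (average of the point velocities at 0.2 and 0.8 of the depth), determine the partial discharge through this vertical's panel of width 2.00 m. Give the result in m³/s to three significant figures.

v̄ = (1.404 + 0.674) / 2 = 1.039 m/s
q = v̄ × d × w = 1.039 × 1.42 × 2.00 = 2.951 m³/s

2.95 m³/s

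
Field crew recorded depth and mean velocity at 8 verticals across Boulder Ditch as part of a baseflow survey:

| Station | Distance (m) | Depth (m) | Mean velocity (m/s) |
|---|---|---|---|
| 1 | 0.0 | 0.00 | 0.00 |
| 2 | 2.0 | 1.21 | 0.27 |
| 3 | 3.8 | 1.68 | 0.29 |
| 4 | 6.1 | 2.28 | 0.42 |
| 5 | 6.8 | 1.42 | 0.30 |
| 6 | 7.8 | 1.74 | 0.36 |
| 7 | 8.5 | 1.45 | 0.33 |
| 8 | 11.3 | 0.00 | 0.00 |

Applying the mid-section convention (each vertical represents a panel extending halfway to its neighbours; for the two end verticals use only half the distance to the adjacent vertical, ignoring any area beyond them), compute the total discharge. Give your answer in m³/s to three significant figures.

w_2 = (3.8 − 0.0)/2 = 1.9 m; q_2 = 0.27 × 1.21 × 1.9 = 0.6207 m³/s
w_3 = (6.1 − 2.0)/2 = 2.05 m; q_3 = 0.29 × 1.68 × 2.05 = 0.9988 m³/s
w_4 = (6.8 − 3.8)/2 = 1.5 m; q_4 = 0.42 × 2.28 × 1.5 = 1.436 m³/s
w_5 = (7.8 − 6.1)/2 = 0.85 m; q_5 = 0.30 × 1.42 × 0.85 = 0.3621 m³/s
w_6 = (8.5 − 6.8)/2 = 0.85 m; q_6 = 0.36 × 1.74 × 0.85 = 0.5324 m³/s
w_7 = (11.3 − 7.8)/2 = 1.75 m; q_7 = 0.33 × 1.45 × 1.75 = 0.8374 m³/s
Stations 1, 8 contribute zero (depth or velocity is 0).
Q = Σ qᵢ = 4.788 m³/s

4.79 m³/s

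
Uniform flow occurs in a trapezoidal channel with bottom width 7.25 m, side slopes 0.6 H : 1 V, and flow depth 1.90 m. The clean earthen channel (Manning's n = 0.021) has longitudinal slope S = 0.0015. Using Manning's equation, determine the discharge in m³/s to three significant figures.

36.2 m³/s

A = (b + z·y)·y = (7.25 + 0.6×1.90)×1.90 = 15.94 m²
P = b + 2y√(1+z²) = 7.25 + 2×1.90×√(1+0.6²) = 11.68 m
R = A/P = 15.94/11.68 = 1.365 m
Q = (1/n)·A·R^(2/3)·S^(1/2) = (1/0.021) × 15.94 × 1.365^(2/3) × 0.0015^(1/2) = 36.17 m³/s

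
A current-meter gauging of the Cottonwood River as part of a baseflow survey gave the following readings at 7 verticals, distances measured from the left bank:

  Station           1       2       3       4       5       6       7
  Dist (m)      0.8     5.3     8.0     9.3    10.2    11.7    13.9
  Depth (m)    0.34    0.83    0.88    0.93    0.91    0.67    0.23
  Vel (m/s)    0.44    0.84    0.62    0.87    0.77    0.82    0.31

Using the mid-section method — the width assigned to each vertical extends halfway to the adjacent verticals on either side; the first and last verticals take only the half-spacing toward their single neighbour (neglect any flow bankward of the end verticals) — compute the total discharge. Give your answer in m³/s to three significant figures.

6.76 m³/s

w_1 = (5.3 − 0.8)/2 = 2.25 m; q_1 = 0.44 × 0.34 × 2.25 = 0.3366 m³/s
w_2 = (8.0 − 0.8)/2 = 3.6 m; q_2 = 0.84 × 0.83 × 3.6 = 2.510 m³/s
w_3 = (9.3 − 5.3)/2 = 2 m; q_3 = 0.62 × 0.88 × 2 = 1.091 m³/s
w_4 = (10.2 − 8.0)/2 = 1.1 m; q_4 = 0.87 × 0.93 × 1.1 = 0.8900 m³/s
w_5 = (11.7 − 9.3)/2 = 1.2 m; q_5 = 0.77 × 0.91 × 1.2 = 0.8408 m³/s
w_6 = (13.9 − 10.2)/2 = 1.85 m; q_6 = 0.82 × 0.67 × 1.85 = 1.016 m³/s
w_7 = (13.9 − 11.7)/2 = 1.1 m; q_7 = 0.31 × 0.23 × 1.1 = 0.07843 m³/s
Q = Σ qᵢ = 6.763 m³/s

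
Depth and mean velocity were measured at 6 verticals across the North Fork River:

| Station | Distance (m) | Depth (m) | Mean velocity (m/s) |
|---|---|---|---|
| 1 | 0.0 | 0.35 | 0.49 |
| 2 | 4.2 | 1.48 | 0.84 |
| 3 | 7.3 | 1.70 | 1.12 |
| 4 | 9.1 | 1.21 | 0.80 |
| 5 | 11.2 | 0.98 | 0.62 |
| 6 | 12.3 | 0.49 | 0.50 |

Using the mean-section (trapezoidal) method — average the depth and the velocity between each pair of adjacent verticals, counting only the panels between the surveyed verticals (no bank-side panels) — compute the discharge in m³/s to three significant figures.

12.0 m³/s

Panel 1-2: Δb = 4.2 m, d̄ = (0.35+1.48)/2 = 0.915, v̄ = (0.49+0.84)/2 = 0.665 → q = 4.2×0.915×0.665 = 2.556 m³/s
Panel 2-3: Δb = 3.1 m, d̄ = (1.48+1.70)/2 = 1.59, v̄ = (0.84+1.12)/2 = 0.98 → q = 3.1×1.59×0.98 = 4.830 m³/s
Panel 3-4: Δb = 1.8 m, d̄ = (1.70+1.21)/2 = 1.455, v̄ = (1.12+0.80)/2 = 0.96 → q = 1.8×1.455×0.96 = 2.514 m³/s
Panel 4-5: Δb = 2.1 m, d̄ = (1.21+0.98)/2 = 1.095, v̄ = (0.80+0.62)/2 = 0.71 → q = 2.1×1.095×0.71 = 1.633 m³/s
Panel 5-6: Δb = 1.1 m, d̄ = (0.98+0.49)/2 = 0.735, v̄ = (0.62+0.50)/2 = 0.56 → q = 1.1×0.735×0.56 = 0.4528 m³/s
Q = Σ q = 11.99 m³/s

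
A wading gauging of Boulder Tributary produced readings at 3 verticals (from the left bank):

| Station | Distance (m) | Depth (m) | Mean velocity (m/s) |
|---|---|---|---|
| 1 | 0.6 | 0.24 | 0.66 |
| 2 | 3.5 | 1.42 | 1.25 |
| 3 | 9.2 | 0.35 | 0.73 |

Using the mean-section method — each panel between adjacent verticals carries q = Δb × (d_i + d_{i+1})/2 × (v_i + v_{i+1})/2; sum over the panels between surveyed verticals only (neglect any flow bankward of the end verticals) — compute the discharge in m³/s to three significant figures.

7.29 m³/s

Panel 1-2: Δb = 2.9 m, d̄ = (0.24+1.42)/2 = 0.83, v̄ = (0.66+1.25)/2 = 0.955 → q = 2.9×0.83×0.955 = 2.299 m³/s
Panel 2-3: Δb = 5.7 m, d̄ = (1.42+0.35)/2 = 0.885, v̄ = (1.25+0.73)/2 = 0.99 → q = 5.7×0.885×0.99 = 4.994 m³/s
Q = Σ q = 7.293 m³/s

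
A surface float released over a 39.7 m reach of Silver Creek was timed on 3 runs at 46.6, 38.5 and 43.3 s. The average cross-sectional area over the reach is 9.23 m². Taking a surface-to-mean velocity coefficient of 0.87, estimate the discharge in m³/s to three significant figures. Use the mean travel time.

7.45 m³/s

t̄ = (46.6 + 38.5 + 43.3) / 3 = 42.8 s
v_surface = L / t̄ = 39.7 / 42.8 = 0.9276 m/s
v_mean = 0.87 × 0.9276 = 0.8070 m/s
Q = A × v_mean = 9.23 × 0.8070 = 7.448 m³/s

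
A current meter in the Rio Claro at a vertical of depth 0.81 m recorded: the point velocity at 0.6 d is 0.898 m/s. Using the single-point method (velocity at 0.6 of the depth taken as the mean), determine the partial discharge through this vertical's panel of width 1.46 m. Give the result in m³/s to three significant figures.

1.06 m³/s

v̄ = v₀.₆ = 0.898 m/s
q = v̄ × d × w = 0.8980 × 0.81 × 1.46 = 1.062 m³/s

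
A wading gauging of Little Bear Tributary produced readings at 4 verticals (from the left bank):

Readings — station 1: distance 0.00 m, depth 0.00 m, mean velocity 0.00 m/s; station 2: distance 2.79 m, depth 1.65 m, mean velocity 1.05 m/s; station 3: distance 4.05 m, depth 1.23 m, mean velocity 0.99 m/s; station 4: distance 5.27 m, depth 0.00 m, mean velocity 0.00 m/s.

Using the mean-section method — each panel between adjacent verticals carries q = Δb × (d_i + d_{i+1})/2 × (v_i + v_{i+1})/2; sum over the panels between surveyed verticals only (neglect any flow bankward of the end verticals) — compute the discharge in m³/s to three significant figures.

3.43 m³/s

Panel 1-2: Δb = 2.79 m, d̄ = (0.00+1.65)/2 = 0.825, v̄ = (0.00+1.05)/2 = 0.525 → q = 2.79×0.825×0.525 = 1.208 m³/s
Panel 2-3: Δb = 1.26 m, d̄ = (1.65+1.23)/2 = 1.44, v̄ = (1.05+0.99)/2 = 1.02 → q = 1.26×1.44×1.02 = 1.851 m³/s
Panel 3-4: Δb = 1.22 m, d̄ = (1.23+0.00)/2 = 0.615, v̄ = (0.99+0.00)/2 = 0.495 → q = 1.22×0.615×0.495 = 0.3714 m³/s
Q = Σ q = 3.431 m³/s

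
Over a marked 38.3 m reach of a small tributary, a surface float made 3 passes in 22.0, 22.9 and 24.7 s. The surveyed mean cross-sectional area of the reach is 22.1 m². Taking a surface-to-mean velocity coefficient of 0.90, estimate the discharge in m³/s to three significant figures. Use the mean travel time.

32.8 m³/s

t̄ = (22.0 + 22.9 + 24.7) / 3 = 23.2 s
v_surface = L / t̄ = 38.3 / 23.2 = 1.651 m/s
v_mean = 0.90 × 1.651 = 1.486 m/s
Q = A × v_mean = 22.1 × 1.486 = 32.84 m³/s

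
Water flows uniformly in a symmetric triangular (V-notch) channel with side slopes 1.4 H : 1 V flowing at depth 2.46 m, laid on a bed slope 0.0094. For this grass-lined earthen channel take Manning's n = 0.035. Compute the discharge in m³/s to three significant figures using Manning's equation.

23.5 m³/s

A = z·y² = 1.4×2.46² = 8.472 m²
P = 2y√(1+z²) = 2×2.46×√(1+1.4²) = 8.465 m
R = A/P = 8.472/8.465 = 1.001 m
Q = (1/n)·A·R^(2/3)·S^(1/2) = (1/0.035) × 8.472 × 1.001^(2/3) × 0.0094^(1/2) = 23.48 m³/s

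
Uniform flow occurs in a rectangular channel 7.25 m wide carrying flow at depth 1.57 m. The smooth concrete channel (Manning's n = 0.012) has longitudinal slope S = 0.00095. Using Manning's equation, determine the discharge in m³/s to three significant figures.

31.1 m³/s

A = b·y = 7.25 × 1.57 = 11.38 m²
P = b + 2y = 7.25 + 2×1.57 = 10.39 m
R = A/P = 11.38/10.39 = 1.096 m
Q = (1/n)·A·R^(2/3)·S^(1/2) = (1/0.012) × 11.38 × 1.096^(2/3) × 0.00095^(1/2) = 31.07 m³/s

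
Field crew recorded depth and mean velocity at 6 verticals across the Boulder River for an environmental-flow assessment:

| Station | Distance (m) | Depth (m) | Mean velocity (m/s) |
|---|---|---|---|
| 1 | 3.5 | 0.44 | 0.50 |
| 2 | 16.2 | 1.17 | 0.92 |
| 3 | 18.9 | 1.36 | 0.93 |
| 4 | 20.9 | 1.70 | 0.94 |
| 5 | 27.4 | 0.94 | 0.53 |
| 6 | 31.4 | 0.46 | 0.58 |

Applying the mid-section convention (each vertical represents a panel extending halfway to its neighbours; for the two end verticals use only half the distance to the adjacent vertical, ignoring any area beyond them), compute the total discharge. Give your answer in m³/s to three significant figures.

w_1 = (16.2 − 3.5)/2 = 6.35 m; q_1 = 0.50 × 0.44 × 6.35 = 1.397 m³/s
w_2 = (18.9 − 3.5)/2 = 7.7 m; q_2 = 0.92 × 1.17 × 7.7 = 8.288 m³/s
w_3 = (20.9 − 16.2)/2 = 2.35 m; q_3 = 0.93 × 1.36 × 2.35 = 2.972 m³/s
w_4 = (27.4 − 18.9)/2 = 4.25 m; q_4 = 0.94 × 1.70 × 4.25 = 6.792 m³/s
w_5 = (31.4 − 20.9)/2 = 5.25 m; q_5 = 0.53 × 0.94 × 5.25 = 2.616 m³/s
w_6 = (31.4 − 27.4)/2 = 2 m; q_6 = 0.58 × 0.46 × 2 = 0.5336 m³/s
Q = Σ qᵢ = 22.60 m³/s

22.6 m³/s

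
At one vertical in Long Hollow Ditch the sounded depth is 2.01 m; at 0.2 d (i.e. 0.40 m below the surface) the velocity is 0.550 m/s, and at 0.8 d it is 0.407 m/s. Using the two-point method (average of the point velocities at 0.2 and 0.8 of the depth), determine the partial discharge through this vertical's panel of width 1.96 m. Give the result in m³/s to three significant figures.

1.89 m³/s

v̄ = (0.550 + 0.407) / 2 = 0.4785 m/s
q = v̄ × d × w = 0.4785 × 2.01 × 1.96 = 1.885 m³/s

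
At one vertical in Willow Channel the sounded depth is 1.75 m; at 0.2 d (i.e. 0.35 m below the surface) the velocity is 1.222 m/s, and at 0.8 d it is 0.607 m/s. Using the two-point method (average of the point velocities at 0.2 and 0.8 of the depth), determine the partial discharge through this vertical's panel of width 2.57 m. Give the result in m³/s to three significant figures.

v̄ = (1.222 + 0.607) / 2 = 0.9145 m/s
q = v̄ × d × w = 0.9145 × 1.75 × 2.57 = 4.113 m³/s

4.11 m³/s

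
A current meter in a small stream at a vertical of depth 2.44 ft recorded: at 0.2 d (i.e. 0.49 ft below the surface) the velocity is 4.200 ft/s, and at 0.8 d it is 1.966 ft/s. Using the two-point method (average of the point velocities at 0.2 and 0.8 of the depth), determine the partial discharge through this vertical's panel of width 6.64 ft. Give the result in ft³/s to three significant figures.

49.9 ft³/s

v̄ = (4.200 + 1.966) / 2 = 3.083 ft/s
q = v̄ × d × w = 3.083 × 2.44 × 6.64 = 49.95 ft³/s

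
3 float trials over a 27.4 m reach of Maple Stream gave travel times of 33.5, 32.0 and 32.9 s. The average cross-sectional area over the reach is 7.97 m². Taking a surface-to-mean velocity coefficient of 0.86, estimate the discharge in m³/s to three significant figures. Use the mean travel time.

5.73 m³/s

t̄ = (33.5 + 32.0 + 32.9) / 3 = 32.8 s
v_surface = L / t̄ = 27.4 / 32.8 = 0.8354 m/s
v_mean = 0.86 × 0.8354 = 0.7184 m/s
Q = A × v_mean = 7.97 × 0.7184 = 5.726 m³/s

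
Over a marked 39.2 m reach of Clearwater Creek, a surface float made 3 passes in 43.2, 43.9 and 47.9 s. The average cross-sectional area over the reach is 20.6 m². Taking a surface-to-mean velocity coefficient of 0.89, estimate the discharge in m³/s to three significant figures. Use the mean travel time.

16.0 m³/s

t̄ = (43.2 + 43.9 + 47.9) / 3 = 45 s
v_surface = L / t̄ = 39.2 / 45 = 0.8711 m/s
v_mean = 0.89 × 0.8711 = 0.7753 m/s
Q = A × v_mean = 20.6 × 0.7753 = 15.97 m³/s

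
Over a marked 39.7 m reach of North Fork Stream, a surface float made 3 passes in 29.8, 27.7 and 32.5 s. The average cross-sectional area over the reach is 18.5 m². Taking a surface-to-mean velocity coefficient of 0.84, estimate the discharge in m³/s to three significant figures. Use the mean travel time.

20.6 m³/s

t̄ = (29.8 + 27.7 + 32.5) / 3 = 30 s
v_surface = L / t̄ = 39.7 / 30 = 1.323 m/s
v_mean = 0.84 × 1.323 = 1.112 m/s
Q = A × v_mean = 18.5 × 1.112 = 20.56 m³/s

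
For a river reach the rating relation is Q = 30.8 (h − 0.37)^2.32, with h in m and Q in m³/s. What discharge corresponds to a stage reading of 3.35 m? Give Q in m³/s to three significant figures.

388 m³/s

Q = 30.8 × (3.35 − 0.37)^2.32 = 30.8 × 2.98^2.32 = 387.9 m³/s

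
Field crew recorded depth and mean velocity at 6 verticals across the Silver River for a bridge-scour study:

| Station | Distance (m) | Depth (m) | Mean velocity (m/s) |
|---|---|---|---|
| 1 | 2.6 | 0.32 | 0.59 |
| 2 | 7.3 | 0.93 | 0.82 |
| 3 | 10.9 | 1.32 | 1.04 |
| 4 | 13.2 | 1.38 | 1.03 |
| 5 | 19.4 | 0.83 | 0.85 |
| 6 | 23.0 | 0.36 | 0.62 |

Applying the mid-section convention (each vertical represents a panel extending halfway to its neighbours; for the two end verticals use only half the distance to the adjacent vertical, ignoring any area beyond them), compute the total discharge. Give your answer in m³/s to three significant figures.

17.6 m³/s

w_1 = (7.3 − 2.6)/2 = 2.35 m; q_1 = 0.59 × 0.32 × 2.35 = 0.4437 m³/s
w_2 = (10.9 − 2.6)/2 = 4.15 m; q_2 = 0.82 × 0.93 × 4.15 = 3.165 m³/s
w_3 = (13.2 − 7.3)/2 = 2.95 m; q_3 = 1.04 × 1.32 × 2.95 = 4.050 m³/s
w_4 = (19.4 − 10.9)/2 = 4.25 m; q_4 = 1.03 × 1.38 × 4.25 = 6.041 m³/s
w_5 = (23.0 − 13.2)/2 = 4.9 m; q_5 = 0.85 × 0.83 × 4.9 = 3.457 m³/s
w_6 = (23.0 − 19.4)/2 = 1.8 m; q_6 = 0.62 × 0.36 × 1.8 = 0.4018 m³/s
Q = Σ qᵢ = 17.56 m³/s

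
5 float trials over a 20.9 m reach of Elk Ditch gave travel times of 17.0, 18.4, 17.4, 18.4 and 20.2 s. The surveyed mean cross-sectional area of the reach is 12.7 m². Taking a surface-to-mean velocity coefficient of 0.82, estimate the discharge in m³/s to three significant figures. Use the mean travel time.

t̄ = (17.0 + 18.4 + 17.4 + 18.4 + 20.2) / 5 = 18.28 s
v_surface = L / t̄ = 20.9 / 18.28 = 1.143 m/s
v_mean = 0.82 × 1.143 = 0.9375 m/s
Q = A × v_mean = 12.7 × 0.9375 = 11.91 m³/s

11.9 m³/s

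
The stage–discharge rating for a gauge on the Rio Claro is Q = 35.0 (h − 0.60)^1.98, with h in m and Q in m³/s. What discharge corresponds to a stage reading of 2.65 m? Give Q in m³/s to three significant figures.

145 m³/s

Q = 35.0 × (2.65 − 0.60)^1.98 = 35.0 × 2.05^1.98 = 145.0 m³/s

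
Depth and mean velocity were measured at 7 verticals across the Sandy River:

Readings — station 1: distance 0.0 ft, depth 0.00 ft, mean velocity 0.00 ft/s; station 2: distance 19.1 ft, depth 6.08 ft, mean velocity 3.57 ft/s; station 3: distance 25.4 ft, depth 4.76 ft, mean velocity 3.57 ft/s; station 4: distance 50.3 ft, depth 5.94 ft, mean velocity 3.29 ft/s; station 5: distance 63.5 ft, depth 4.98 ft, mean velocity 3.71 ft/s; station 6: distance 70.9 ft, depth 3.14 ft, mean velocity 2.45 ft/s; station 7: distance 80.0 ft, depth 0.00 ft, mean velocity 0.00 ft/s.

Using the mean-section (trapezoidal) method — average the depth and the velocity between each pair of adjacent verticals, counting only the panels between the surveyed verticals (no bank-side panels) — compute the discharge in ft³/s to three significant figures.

Panel 1-2: Δb = 19.1 ft, d̄ = (0.00+6.08)/2 = 3.04, v̄ = (0.00+3.57)/2 = 1.785 → q = 19.1×3.04×1.785 = 103.6 ft³/s
Panel 2-3: Δb = 6.3 ft, d̄ = (6.08+4.76)/2 = 5.42, v̄ = (3.57+3.57)/2 = 3.57 → q = 6.3×5.42×3.57 = 121.9 ft³/s
Panel 3-4: Δb = 24.9 ft, d̄ = (4.76+5.94)/2 = 5.35, v̄ = (3.57+3.29)/2 = 3.43 → q = 24.9×5.35×3.43 = 456.9 ft³/s
Panel 4-5: Δb = 13.2 ft, d̄ = (5.94+4.98)/2 = 5.46, v̄ = (3.29+3.71)/2 = 3.5 → q = 13.2×5.46×3.5 = 252.3 ft³/s
Panel 5-6: Δb = 7.4 ft, d̄ = (4.98+3.14)/2 = 4.06, v̄ = (3.71+2.45)/2 = 3.08 → q = 7.4×4.06×3.08 = 92.54 ft³/s
Panel 6-7: Δb = 9.1 ft, d̄ = (3.14+0.00)/2 = 1.57, v̄ = (2.45+0.00)/2 = 1.225 → q = 9.1×1.57×1.225 = 17.50 ft³/s
Q = Σ q = 1045 ft³/s

1040 ft³/s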